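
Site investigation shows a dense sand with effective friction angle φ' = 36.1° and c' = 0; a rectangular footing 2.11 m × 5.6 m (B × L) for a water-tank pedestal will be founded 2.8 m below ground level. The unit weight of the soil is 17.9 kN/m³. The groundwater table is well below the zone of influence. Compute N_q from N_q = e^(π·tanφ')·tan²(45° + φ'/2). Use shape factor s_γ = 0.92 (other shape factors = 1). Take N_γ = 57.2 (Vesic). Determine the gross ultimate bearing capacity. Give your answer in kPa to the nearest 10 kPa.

q_ult ≈ 2910 kPa

tan36.1° = 0.7292, so N_q = e^(π×0.7292)·tan²(63.05°) = 9.884 × 3.869 = 38.24.
Effective surcharge at the founding depth q = γ·D_f = 17.9 × 2.8 = 50.12 kPa.
q_ult = q·N_q + 0.5·γ·B·N_γ·s_γ
     = 50.12 × 38.235 + 0.5 × 17.9 × 2.11 × 57.2 × 0.92
     = 1916.3 + 993.78 = 2910.1 kPa.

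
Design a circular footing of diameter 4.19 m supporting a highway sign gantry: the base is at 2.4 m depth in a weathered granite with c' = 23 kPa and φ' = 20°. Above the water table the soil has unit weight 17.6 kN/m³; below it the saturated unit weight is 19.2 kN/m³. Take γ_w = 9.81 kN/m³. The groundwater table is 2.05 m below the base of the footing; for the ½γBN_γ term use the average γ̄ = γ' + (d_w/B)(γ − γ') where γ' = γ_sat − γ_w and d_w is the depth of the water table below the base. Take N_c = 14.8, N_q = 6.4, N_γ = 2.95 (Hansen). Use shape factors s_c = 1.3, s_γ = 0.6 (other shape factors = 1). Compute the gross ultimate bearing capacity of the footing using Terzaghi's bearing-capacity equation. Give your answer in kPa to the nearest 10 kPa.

q_ult ≈ 760 kPa

Effective surcharge at the founding depth q = γ·D_f = 17.6 × 2.4 = 42.24 kPa.
With d_w = 2.05 m < B, γ̄ = 9.39 + (2.05/4.19) × (17.6 − 9.39) = 13.407 kN/m³.
q_ult = c·N_c·s_c + q·N_q + 0.5·γ·B·N_γ·s_γ
     = 23 × 14.8 × 1.3 + 42.24 × 6.4 + 0.5 × 13.407 × 4.19 × 2.95 × 0.6
     = 442.52 + 270.34 + 49.715 = 762.57 kPa.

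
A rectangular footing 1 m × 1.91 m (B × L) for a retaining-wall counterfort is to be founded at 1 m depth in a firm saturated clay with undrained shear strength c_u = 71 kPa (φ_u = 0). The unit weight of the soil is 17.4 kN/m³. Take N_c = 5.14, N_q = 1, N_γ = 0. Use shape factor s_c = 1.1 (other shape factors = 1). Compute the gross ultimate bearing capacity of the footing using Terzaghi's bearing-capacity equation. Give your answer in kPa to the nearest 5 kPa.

Effective surcharge at the founding depth q = γ·D_f = 17.4 × 1 = 17.4 kPa.
q_ult = c·N_c·s_c + q·N_q
     = 71 × 5.14 × 1.1 + 17.4 × 1
     = 401.43 + 17.4 = 418.83 kPa.

q_ult ≈ 420 kPa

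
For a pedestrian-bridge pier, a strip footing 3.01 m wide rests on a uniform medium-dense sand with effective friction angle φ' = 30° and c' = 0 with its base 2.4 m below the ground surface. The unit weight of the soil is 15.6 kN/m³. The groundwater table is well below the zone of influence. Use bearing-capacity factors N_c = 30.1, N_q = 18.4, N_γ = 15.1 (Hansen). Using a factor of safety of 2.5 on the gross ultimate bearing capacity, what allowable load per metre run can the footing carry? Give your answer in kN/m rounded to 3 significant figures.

Overburden at base level: q = 15.6 × 2.4 = 37.44 kPa.
Surcharge term q·N_q = 37.44 × 18.4 = 688.9 kPa; self-weight term 0.5·γ·B·N_γ = 0.5 × 15.6 × 3.01 × 15.1 = 354.52 kPa.
q_ult = 688.9 + 354.52 = 1043.4 kPa.
Gross allowable pressure q_all = 1043.4 / 2.5 = 417.37 kPa.
Allowable wall load = q_all × B = 417.37 × 3.01 = 1256.3 kN per metre run.

≈ 1260 kN/m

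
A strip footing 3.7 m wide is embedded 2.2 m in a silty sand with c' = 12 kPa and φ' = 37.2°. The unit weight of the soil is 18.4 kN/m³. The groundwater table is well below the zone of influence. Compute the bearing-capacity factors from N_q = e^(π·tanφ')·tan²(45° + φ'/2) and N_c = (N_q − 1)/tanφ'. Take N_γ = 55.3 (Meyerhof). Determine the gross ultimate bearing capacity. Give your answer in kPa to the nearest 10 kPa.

tan37.2° = 0.759, so N_q = e^(π×0.759)·tan²(63.6°) = 10.855 × 4.058 = 44.05.
N_c = (44.05 − 1)/tan37.2° = 56.72.
Effective surcharge at the founding depth q = γ·D_f = 18.4 × 2.2 = 40.48 kPa.
q_ult = c·N_c + q·N_q + 0.5·γ·B·N_γ
     = 12 × 56.716 + 40.48 × 44.05 + 0.5 × 18.4 × 3.7 × 55.3
     = 680.6 + 1783.1 + 1882.4 = 4346.2 kPa.

q_ult ≈ 4350 kPa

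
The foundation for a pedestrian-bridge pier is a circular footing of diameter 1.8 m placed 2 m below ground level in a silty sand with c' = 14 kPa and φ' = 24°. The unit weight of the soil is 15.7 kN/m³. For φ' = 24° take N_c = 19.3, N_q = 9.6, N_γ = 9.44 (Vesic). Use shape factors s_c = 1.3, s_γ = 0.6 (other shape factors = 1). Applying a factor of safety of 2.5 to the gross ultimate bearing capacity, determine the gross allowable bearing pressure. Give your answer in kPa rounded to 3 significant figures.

q_all ≈ 293 kPa

Effective surcharge at the founding depth q = γ·D_f = 15.7 × 2 = 31.4 kPa.
q_ult = c·N_c·s_c + q·N_q + 0.5·γ·B·N_γ·s_γ
     = 14 × 19.3 × 1.3 + 31.4 × 9.6 + 0.5 × 15.7 × 1.8 × 9.44 × 0.6
     = 351.26 + 301.44 + 80.032 = 732.73 kPa.
q_all = q_ult / FS = 732.73 / 2.5 = 293.09 kPa.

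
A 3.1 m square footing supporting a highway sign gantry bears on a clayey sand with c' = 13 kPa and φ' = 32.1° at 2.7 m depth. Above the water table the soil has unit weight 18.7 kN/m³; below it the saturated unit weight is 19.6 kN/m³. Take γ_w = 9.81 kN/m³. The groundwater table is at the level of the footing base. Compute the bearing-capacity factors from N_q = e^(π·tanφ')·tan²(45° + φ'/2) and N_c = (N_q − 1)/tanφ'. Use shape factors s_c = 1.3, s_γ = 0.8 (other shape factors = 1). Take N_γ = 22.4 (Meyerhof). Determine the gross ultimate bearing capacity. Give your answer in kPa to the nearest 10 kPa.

q_ult ≈ 2060 kPa

tan32.1° = 0.6273, so N_q = e^(π×0.6273)·tan²(61.05°) = 7.176 × 3.268 = 23.45.
N_c = (23.45 − 1)/tan32.1° = 35.79.
q = γ·D_f = 18.7 × 2.7 = 50.49 kPa.
For the ½γBN_γ term take γ' = 19.6 − 9.81 = 9.79 kN/m³ (soil below base is submerged).
c·N_c·s_c = 13 × 35.79 × 1.3 = 604.84 kPa
q·N_q = 50.49 × 23.451 = 1184 kPa
0.5·γ·B·N_γ·s_γ = 0.5 × 9.79 × 3.1 × 22.4 × 0.8 = 271.93 kPa
q_ult = 604.84 + 1184 + 271.93 = 2060.8 kPa.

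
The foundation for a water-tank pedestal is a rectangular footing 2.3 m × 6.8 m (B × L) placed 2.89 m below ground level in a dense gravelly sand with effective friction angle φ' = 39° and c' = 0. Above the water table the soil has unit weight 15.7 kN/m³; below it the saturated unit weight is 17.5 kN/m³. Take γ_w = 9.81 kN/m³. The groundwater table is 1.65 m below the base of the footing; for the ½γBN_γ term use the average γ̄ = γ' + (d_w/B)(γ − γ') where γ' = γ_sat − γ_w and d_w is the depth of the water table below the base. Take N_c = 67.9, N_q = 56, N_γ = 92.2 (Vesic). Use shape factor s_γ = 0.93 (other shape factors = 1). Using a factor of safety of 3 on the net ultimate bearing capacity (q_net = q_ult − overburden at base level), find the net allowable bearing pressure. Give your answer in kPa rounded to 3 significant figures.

q_all(net) ≈ 1270 kPa

Effective surcharge at the founding depth q = γ·D_f = 15.7 × 2.89 = 45.373 kPa.
With d_w = 1.65 m < B, γ̄ = 7.69 + (1.65/2.3) × (15.7 − 7.69) = 13.436 kN/m³.
q_ult = q·N_q + 0.5·γ·B·N_γ·s_γ
     = 45.373 × 56 + 0.5 × 13.436 × 2.3 × 92.2 × 0.93
     = 2540.9 + 1324.9 = 3865.8 kPa.
q_net = 3865.8 − 45.373 = 3820.4 kPa.
q_all(net) = 3820.4 / 3 = 1273.5 kPa.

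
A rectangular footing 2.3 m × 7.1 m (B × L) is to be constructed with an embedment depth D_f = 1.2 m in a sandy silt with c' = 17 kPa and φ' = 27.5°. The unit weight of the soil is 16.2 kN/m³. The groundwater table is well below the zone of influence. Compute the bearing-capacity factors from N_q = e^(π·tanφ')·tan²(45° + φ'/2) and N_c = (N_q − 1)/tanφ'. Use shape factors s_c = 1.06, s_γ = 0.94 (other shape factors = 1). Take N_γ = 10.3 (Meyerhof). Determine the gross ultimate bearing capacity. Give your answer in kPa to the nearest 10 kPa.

tan27.5° = 0.5206, so N_q = e^(π×0.5206)·tan²(58.75°) = 5.132 × 2.716 = 13.94.
N_c = (13.94 − 1)/tan27.5° = 24.85.
q = γ·D_f = 16.2 × 1.2 = 19.44 kPa.
c·N_c·s_c = 17 × 24.85 × 1.06 = 447.79 kPa
q·N_q = 19.44 × 13.936 = 270.92 kPa
0.5·γ·B·N_γ·s_γ = 0.5 × 16.2 × 2.3 × 10.3 × 0.94 = 180.38 kPa
q_ult = 447.79 + 270.92 + 180.38 = 899.08 kPa.

q_ult ≈ 900 kPa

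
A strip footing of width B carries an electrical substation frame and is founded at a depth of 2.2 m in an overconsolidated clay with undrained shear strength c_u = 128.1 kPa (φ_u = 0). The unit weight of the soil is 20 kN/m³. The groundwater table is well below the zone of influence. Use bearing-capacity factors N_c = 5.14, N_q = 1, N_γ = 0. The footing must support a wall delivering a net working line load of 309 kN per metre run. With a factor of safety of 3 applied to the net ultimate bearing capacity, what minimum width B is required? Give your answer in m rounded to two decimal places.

B = 1.41 m

Overburden at base level: q = 20 × 2.2 = 44 kPa.
Cohesion term c·N_c = 128.1 × 5.14 = 658.43 kPa; surcharge term q·N_q = 44 × 1 = 44 kPa.
q_ult = 658.43 + 44 = 702.43 kPa.
For φ = 0 the ½γBN_γ term vanishes, so q_ult is independent of B. q_net = 702.43 − 44 = 658.43 kPa; q_all(net) = 658.43/3 = 219.48 kPa.
Required width B = w / q_all(net) = 309 / 219.48 = 1.408 m.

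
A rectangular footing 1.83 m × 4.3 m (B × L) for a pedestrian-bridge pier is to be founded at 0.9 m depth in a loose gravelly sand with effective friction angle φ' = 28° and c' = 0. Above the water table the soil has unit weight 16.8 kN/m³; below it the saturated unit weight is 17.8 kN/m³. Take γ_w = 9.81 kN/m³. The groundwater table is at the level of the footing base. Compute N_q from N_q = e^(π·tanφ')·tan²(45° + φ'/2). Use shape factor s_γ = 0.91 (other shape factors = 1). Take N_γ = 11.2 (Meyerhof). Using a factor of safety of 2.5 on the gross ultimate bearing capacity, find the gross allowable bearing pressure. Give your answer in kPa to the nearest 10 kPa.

q_all ≈ 120 kPa

N_q = e^(π·tan28°)·tan²(59°) = 14.72.
Effective surcharge at the founding depth q = γ·D_f = 16.8 × 0.9 = 15.12 kPa.
The water table coincides with the base, so in the self-weight term γ → γ' = 7.99 kN/m³.
q_ult = q·N_q + 0.5·γ·B·N_γ·s_γ
     = 15.12 × 14.72 + 0.5 × 7.99 × 1.83 × 11.2 × 0.91
     = 222.56 + 74.512 = 297.08 kPa.
q_all = 297.08 / 2.5 = 118.83 kPa.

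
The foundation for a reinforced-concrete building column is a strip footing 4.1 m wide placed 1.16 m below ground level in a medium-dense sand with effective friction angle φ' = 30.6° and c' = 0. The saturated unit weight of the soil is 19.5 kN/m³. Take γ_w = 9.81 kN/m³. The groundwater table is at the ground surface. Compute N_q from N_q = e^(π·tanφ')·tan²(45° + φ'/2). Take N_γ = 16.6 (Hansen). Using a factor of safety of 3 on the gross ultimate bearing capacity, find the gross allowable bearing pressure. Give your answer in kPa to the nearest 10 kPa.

N_q = e^(π·tan30.6°)·tan²(60.3°) = 19.7.
γ' = 19.5 − 9.81 = 9.69 kN/m³ (submerged throughout). q = 9.69 × 1.16 = 11.24 kPa; the same γ' applies in the ½γBN_γ term.
q·N_q = 11.24 × 19.704 = 221.48 kPa
0.5·γ·B·N_γ = 0.5 × 9.69 × 4.1 × 16.6 = 329.75 kPa
q_ult = 221.48 + 329.75 = 551.23 kPa.
q_all = 551.23 / 3 = 183.74 kPa.

q_all ≈ 180 kPa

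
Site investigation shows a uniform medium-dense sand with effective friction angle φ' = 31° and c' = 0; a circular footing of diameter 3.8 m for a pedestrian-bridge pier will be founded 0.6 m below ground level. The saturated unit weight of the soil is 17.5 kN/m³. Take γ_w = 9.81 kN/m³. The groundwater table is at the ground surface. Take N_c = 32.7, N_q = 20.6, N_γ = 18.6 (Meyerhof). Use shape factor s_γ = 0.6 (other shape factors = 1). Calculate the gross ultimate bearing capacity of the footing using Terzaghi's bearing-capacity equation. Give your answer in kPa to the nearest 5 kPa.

q_ult ≈ 260 kPa

Water table at ground surface, so effective unit weight γ' = 17.5 − 9.81 = 7.69 kN/m³ is used throughout; overburden q = 7.69 × 0.6 = 4.614 kPa; the same γ' applies in the ½γBN_γ term.
Surcharge term q·N_q = 4.614 × 20.6 = 95.048 kPa; self-weight term 0.5·γ·B·N_γ·s_γ = 0.5 × 7.69 × 3.8 × 18.6 × 0.6 = 163.06 kPa.
q_ult = 95.048 + 163.06 = 258.11 kPa.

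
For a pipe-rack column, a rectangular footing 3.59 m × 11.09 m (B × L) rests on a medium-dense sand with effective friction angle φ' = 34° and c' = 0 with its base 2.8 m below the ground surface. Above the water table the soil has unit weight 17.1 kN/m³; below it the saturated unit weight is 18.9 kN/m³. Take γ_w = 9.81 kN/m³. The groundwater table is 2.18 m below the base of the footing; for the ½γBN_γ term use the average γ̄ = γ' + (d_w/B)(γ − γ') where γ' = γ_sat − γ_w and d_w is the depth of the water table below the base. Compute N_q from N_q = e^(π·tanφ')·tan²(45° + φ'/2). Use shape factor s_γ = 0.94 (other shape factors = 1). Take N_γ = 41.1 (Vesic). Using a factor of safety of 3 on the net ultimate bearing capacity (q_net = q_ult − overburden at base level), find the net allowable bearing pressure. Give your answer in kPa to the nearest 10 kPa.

N_q = e^(π·tan34°)·tan²(62°) = 29.44.
q = γ·D_f = 17.1 × 2.8 = 47.88 kPa.
γ' = 9.09 kN/m³; averaging over the depth B below the base, γ̄ = γ' + (d_w/B)(γ − γ') = 13.954 kN/m³.
q·N_q = 47.88 × 29.44 = 1409.6 kPa
0.5·γ·B·N_γ·s_γ = 0.5 × 13.954 × 3.59 × 41.1 × 0.94 = 967.68 kPa
q_ult = 1409.6 + 967.68 = 2377.3 kPa.
q_net = 2377.3 − 47.88 = 2329.4 kPa.
q_all(net) = 2329.4 / 3 = 776.46 kPa.

q_all(net) ≈ 780 kPa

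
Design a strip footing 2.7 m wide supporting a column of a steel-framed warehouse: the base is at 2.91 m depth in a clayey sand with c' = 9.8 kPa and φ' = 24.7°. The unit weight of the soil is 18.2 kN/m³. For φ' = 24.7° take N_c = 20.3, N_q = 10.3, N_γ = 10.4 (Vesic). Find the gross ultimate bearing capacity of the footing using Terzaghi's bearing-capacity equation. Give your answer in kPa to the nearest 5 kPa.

Effective surcharge at the founding depth q = γ·D_f = 18.2 × 2.91 = 52.962 kPa.
q_ult = c·N_c + q·N_q + 0.5·γ·B·N_γ
     = 9.8 × 20.3 + 52.962 × 10.3 + 0.5 × 18.2 × 2.7 × 10.4
     = 198.94 + 545.51 + 255.53 = 999.98 kPa.

q_ult ≈ 1000 kPa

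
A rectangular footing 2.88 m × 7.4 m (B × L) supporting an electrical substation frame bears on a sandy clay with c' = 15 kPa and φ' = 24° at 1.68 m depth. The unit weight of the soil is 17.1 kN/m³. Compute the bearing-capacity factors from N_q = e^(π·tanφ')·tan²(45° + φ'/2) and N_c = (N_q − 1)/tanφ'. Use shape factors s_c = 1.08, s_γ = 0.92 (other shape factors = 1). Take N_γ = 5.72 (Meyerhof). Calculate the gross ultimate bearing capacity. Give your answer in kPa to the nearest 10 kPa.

q_ult ≈ 720 kPa

tan24° = 0.4452, so N_q = e^(π×0.4452)·tan²(57°) = 4.05 × 2.371 = 9.6.
N_c = (9.6 − 1)/tan24° = 19.32.
Overburden at base level: q = 17.1 × 1.68 = 28.728 kPa.
Cohesion term c·N_c·s_c = 15 × 19.324 × 1.08 = 313.04 kPa; surcharge term q·N_q = 28.728 × 9.6034 = 275.89 kPa; self-weight term 0.5·γ·B·N_γ·s_γ = 0.5 × 17.1 × 2.88 × 5.72 × 0.92 = 129.58 kPa.
q_ult = 313.04 + 275.89 + 129.58 = 718.51 kPa.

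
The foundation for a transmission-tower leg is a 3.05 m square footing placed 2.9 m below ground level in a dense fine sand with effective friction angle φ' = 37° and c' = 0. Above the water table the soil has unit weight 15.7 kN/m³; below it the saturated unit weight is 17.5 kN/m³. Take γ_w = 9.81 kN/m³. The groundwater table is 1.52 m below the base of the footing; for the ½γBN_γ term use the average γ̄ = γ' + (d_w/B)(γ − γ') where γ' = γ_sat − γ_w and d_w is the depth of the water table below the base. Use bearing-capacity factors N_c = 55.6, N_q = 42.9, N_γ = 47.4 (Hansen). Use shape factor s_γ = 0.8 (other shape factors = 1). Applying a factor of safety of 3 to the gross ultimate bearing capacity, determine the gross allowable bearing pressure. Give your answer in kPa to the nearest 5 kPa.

q = γ·D_f = 15.7 × 2.9 = 45.53 kPa.
γ' = 7.69 kN/m³; averaging over the depth B below the base, γ̄ = γ' + (d_w/B)(γ − γ') = 11.682 kN/m³.
q·N_q = 45.53 × 42.9 = 1953.2 kPa
0.5·γ·B·N_γ·s_γ = 0.5 × 11.682 × 3.05 × 47.4 × 0.8 = 675.54 kPa
q_ult = 1953.2 + 675.54 = 2628.8 kPa.
q_all = q_ult / FS = 2628.8 / 3 = 876.26 kPa.

q_all ≈ 875 kPa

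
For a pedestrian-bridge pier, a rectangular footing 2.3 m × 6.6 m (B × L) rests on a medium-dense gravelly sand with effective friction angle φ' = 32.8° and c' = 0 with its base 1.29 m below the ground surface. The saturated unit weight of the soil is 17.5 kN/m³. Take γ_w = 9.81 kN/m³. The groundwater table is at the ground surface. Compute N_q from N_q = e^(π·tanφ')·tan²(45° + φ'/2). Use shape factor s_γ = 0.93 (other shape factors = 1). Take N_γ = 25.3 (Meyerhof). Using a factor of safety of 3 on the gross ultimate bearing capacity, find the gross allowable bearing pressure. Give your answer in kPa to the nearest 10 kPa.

q_all ≈ 150 kPa

N_q = e^(π·tan32.8°)·tan²(61.4°) = 25.48.
γ' = 17.5 − 9.81 = 7.69 kN/m³ (submerged throughout). q = 7.69 × 1.29 = 9.9201 kPa; the same γ' applies in the ½γBN_γ term.
q·N_q = 9.9201 × 25.477 = 252.73 kPa
0.5·γ·B·N_γ·s_γ = 0.5 × 7.69 × 2.3 × 25.3 × 0.93 = 208.08 kPa
q_ult = 252.73 + 208.08 = 460.81 kPa.
q_all = 460.81 / 3 = 153.6 kPa.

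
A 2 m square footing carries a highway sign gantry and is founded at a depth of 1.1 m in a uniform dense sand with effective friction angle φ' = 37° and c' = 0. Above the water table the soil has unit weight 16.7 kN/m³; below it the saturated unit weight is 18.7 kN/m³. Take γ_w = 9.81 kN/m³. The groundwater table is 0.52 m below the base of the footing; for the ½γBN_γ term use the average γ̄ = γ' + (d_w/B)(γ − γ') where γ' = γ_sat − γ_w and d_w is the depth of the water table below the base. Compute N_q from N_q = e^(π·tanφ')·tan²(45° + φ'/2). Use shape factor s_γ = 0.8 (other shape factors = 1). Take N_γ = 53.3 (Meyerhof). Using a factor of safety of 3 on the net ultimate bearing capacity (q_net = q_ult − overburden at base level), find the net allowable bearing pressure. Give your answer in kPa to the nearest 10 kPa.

N_q = e^(π·tan37°)·tan²(63.5°) = 42.92.
Overburden at base level: q = 16.7 × 1.1 = 18.37 kPa.
The water table is 0.52 m below the base (< B = 2 m), so the ½γBN_γ term uses γ̄ = γ' + (d_w/B)(γ − γ') = 8.89 + (0.52/2)(16.7 − 8.89) = 10.921 kN/m³.
Surcharge term q·N_q = 18.37 × 42.92 = 788.44 kPa; self-weight term 0.5·γ·B·N_γ·s_γ = 0.5 × 10.921 × 2 × 53.3 × 0.8 = 465.65 kPa.
q_ult = 788.44 + 465.65 = 1254.1 kPa.
q_net = 1254.1 − 18.37 = 1235.7 kPa.
q_all(net) = 1235.7 / 3 = 411.91 kPa.

q_all(net) ≈ 410 kPa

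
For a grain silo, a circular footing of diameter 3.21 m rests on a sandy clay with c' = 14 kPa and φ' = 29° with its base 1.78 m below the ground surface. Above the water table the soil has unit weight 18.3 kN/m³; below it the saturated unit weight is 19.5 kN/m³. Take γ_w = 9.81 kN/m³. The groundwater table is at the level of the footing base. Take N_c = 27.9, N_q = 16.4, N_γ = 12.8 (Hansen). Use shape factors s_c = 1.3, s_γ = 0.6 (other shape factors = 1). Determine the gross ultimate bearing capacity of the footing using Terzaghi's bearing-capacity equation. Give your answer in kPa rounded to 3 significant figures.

q_ult ≈ 1160 kPa

Effective surcharge at the founding depth q = γ·D_f = 18.3 × 1.78 = 32.574 kPa.
The water table coincides with the base, so in the self-weight term γ → γ' = 9.69 kN/m³.
q_ult = c·N_c·s_c + q·N_q + 0.5·γ·B·N_γ·s_γ
     = 14 × 27.9 × 1.3 + 32.574 × 16.4 + 0.5 × 9.69 × 3.21 × 12.8 × 0.6
     = 507.78 + 534.21 + 119.44 = 1161.4 kPa.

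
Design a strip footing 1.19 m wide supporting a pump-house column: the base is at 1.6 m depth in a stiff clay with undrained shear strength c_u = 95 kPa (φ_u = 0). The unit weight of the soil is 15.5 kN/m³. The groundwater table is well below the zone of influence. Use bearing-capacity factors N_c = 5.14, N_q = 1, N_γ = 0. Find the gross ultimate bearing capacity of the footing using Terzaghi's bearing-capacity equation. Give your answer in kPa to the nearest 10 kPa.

q_ult ≈ 510 kPa

Effective surcharge at the founding depth q = γ·D_f = 15.5 × 1.6 = 24.8 kPa.
q_ult = c·N_c + q·N_q
     = 95 × 5.14 + 24.8 × 1
     = 488.3 + 24.8 = 513.1 kPa.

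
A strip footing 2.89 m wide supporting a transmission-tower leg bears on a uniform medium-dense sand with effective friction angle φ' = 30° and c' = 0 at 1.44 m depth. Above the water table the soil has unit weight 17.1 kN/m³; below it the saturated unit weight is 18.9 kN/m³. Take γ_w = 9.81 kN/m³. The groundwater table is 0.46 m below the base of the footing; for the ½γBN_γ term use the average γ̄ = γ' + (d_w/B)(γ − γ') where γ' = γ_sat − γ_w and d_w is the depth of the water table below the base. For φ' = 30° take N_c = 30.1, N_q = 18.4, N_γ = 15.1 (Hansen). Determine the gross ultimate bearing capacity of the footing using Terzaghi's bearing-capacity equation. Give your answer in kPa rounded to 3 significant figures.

q_ult ≈ 679 kPa

Overburden at base level: q = 17.1 × 1.44 = 24.624 kPa.
The water table is 0.46 m below the base (< B = 2.89 m), so the ½γBN_γ term uses γ̄ = γ' + (d_w/B)(γ − γ') = 9.09 + (0.46/2.89)(17.1 − 9.09) = 10.365 kN/m³.
Surcharge term q·N_q = 24.624 × 18.4 = 453.08 kPa; self-weight term 0.5·γ·B·N_γ = 0.5 × 10.365 × 2.89 × 15.1 = 226.16 kPa.
q_ult = 453.08 + 226.16 = 679.24 kPa.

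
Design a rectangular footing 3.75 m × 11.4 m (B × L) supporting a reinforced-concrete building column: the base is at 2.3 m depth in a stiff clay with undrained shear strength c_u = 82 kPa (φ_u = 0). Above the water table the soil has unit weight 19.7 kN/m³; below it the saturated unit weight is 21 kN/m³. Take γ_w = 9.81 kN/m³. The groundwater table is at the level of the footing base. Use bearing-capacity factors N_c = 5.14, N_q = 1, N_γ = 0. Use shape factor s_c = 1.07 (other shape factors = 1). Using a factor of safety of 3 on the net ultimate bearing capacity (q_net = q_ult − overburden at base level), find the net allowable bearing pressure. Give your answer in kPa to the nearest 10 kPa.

q_all(net) ≈ 150 kPa

Effective surcharge at the founding depth q = γ·D_f = 19.7 × 2.3 = 45.31 kPa.
q_ult = c·N_c·s_c + q·N_q
     = 82 × 5.14 × 1.07 + 45.31 × 1
     = 450.98 + 45.31 = 496.29 kPa.
q_net = 496.29 − 45.31 = 450.98 kPa.
q_all(net) = 450.98 / 3 = 150.33 kPa.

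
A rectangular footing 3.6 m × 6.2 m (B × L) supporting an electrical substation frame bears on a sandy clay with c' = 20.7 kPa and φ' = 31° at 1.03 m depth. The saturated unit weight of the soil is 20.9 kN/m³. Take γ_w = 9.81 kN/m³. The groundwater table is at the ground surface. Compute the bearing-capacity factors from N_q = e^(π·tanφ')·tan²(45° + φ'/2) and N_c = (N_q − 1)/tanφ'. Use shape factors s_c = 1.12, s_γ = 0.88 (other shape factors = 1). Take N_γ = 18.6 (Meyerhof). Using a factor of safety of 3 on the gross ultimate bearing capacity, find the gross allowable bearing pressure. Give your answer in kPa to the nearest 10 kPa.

N_q = e^(π·tan31°)·tan²(60.5°) = 20.63; N_c = (N_q − 1)/tanφ' = 32.67.
With the water table at the surface the whole profile is submerged: γ' = 20.9 − 9.81 = 11.09 kN/m³, so q = γ'·D_f = 11.423 kPa; the same γ' applies in the ½γBN_γ term.
q_ult = c·N_c·s_c + q·N_q + 0.5·γ·B·N_γ·s_γ
     = 20.7 × 32.671 × 1.12 + 11.423 × 20.631 + 0.5 × 11.09 × 3.6 × 18.6 × 0.88
     = 757.45 + 235.66 + 326.74 = 1319.8 kPa.
q_all = 1319.8 / 3 = 439.95 kPa.

q_all ≈ 440 kPa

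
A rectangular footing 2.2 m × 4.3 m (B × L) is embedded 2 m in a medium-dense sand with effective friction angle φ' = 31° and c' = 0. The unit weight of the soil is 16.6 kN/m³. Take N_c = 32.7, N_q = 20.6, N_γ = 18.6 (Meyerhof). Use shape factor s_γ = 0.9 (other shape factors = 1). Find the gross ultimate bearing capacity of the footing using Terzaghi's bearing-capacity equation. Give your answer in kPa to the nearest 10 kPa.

Effective surcharge at the founding depth q = γ·D_f = 16.6 × 2 = 33.2 kPa.
q_ult = q·N_q + 0.5·γ·B·N_γ·s_γ
     = 33.2 × 20.6 + 0.5 × 16.6 × 2.2 × 18.6 × 0.9
     = 683.92 + 305.67 = 989.59 kPa.

q_ult ≈ 990 kPa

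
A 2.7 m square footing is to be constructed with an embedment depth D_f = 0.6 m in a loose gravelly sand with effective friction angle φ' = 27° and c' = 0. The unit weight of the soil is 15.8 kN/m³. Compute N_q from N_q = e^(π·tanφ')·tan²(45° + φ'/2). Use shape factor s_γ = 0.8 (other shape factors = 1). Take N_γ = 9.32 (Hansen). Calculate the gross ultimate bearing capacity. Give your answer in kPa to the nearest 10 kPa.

q_ult ≈ 280 kPa

tan27° = 0.5095, so N_q = e^(π×0.5095)·tan²(58.5°) = 4.957 × 2.663 = 13.2.
Overburden at base level: q = 15.8 × 0.6 = 9.48 kPa.
Surcharge term q·N_q = 9.48 × 13.199 = 125.13 kPa; self-weight term 0.5·γ·B·N_γ·s_γ = 0.5 × 15.8 × 2.7 × 9.32 × 0.8 = 159.04 kPa.
q_ult = 125.13 + 159.04 = 284.16 kPa.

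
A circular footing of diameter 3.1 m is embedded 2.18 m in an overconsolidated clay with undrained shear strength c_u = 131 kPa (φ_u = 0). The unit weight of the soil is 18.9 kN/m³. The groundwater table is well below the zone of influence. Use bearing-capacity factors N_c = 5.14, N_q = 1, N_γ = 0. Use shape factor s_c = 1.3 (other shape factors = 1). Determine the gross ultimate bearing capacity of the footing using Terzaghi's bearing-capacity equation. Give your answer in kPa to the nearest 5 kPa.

q = γ·D_f = 18.9 × 2.18 = 41.202 kPa.
c·N_c·s_c = 131 × 5.14 × 1.3 = 875.34 kPa
q·N_q = 41.202 × 1 = 41.202 kPa
q_ult = 875.34 + 41.202 = 916.54 kPa.

q_ult ≈ 915 kPa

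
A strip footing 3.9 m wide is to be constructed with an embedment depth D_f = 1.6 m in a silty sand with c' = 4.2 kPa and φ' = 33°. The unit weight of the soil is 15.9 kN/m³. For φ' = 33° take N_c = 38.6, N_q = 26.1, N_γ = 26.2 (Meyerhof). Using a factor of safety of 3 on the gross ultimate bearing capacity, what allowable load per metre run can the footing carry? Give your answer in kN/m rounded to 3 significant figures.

≈ 2130 kN/m

Overburden at base level: q = 15.9 × 1.6 = 25.44 kPa.
Cohesion term c·N_c = 4.2 × 38.6 = 162.12 kPa; surcharge term q·N_q = 25.44 × 26.1 = 663.98 kPa; self-weight term 0.5·γ·B·N_γ = 0.5 × 15.9 × 3.9 × 26.2 = 812.33 kPa.
q_ult = 162.12 + 663.98 + 812.33 = 1638.4 kPa.
Gross allowable pressure q_all = 1638.4 / 3 = 546.14 kPa.
Allowable wall load = q_all × B = 546.14 × 3.9 = 2130 kN per metre run.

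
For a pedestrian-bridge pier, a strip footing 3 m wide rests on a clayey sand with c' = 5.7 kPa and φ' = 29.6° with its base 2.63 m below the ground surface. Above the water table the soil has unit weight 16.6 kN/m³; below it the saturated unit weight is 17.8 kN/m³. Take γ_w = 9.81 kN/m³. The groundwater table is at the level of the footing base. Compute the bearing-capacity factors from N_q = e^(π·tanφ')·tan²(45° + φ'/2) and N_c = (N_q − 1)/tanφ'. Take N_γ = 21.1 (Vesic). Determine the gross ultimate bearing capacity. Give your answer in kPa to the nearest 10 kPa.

q_ult ≈ 1190 kPa

tan29.6° = 0.5681, so N_q = e^(π×0.5681)·tan²(59.8°) = 5.958 × 2.952 = 17.59.
N_c = (17.59 − 1)/tan29.6° = 29.2.
Effective surcharge at the founding depth q = γ·D_f = 16.6 × 2.63 = 43.658 kPa.
The water table coincides with the base, so in the self-weight term γ → γ' = 7.99 kN/m³.
q_ult = c·N_c + q·N_q + 0.5·γ·B·N_γ
     = 5.7 × 29.199 + 43.658 × 17.588 + 0.5 × 7.99 × 3 × 21.1
     = 166.44 + 767.84 + 252.88 = 1187.2 kPa.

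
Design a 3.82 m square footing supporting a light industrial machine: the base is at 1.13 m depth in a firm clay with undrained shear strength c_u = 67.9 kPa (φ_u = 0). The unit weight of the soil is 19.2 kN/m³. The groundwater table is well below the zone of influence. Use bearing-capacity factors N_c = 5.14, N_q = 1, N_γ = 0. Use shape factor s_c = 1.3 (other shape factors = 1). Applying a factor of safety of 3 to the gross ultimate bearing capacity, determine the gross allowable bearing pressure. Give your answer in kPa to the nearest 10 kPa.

q = γ·D_f = 19.2 × 1.13 = 21.696 kPa.
c·N_c·s_c = 67.9 × 5.14 × 1.3 = 453.71 kPa
q·N_q = 21.696 × 1 = 21.696 kPa
q_ult = 453.71 + 21.696 = 475.4 kPa.
q_all = q_ult / FS = 475.4 / 3 = 158.47 kPa.

q_all ≈ 160 kPa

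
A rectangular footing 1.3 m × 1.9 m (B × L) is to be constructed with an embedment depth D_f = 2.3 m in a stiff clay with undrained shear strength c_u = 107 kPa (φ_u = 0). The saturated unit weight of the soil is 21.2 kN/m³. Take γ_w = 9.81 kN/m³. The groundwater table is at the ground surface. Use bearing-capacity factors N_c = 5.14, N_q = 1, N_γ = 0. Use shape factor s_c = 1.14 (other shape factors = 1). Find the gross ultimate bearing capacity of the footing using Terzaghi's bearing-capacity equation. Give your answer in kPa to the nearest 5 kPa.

With the water table at the surface the whole profile is submerged: γ' = 21.2 − 9.81 = 11.39 kN/m³, so q = γ'·D_f = 26.197 kPa.
q_ult = c·N_c·s_c + q·N_q
     = 107 × 5.14 × 1.14 + 26.197 × 1
     = 626.98 + 26.197 = 653.17 kPa.

q_ult ≈ 655 kPa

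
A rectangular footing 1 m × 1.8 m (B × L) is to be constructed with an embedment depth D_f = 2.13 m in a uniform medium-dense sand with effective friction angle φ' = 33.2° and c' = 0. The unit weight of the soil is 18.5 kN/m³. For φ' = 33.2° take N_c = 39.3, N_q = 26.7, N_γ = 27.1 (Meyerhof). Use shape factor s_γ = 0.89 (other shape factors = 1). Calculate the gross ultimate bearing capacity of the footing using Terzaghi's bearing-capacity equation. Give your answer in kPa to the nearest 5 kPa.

q_ult ≈ 1275 kPa

Effective surcharge at the founding depth q = γ·D_f = 18.5 × 2.13 = 39.405 kPa.
q_ult = q·N_q + 0.5·γ·B·N_γ·s_γ
     = 39.405 × 26.7 + 0.5 × 18.5 × 1 × 27.1 × 0.89
     = 1052.1 + 223.1 = 1275.2 kPa.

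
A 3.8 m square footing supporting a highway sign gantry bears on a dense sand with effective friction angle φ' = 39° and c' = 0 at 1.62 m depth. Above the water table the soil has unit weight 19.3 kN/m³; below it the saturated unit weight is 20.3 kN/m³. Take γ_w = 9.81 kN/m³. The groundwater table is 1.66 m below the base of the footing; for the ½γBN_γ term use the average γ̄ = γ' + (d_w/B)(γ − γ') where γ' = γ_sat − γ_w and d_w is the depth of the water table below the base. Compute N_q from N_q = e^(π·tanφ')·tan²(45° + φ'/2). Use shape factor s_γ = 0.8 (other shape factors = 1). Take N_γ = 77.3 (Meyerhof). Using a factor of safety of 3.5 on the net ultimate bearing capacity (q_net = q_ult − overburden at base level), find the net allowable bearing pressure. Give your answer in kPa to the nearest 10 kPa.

q_all(net) ≈ 970 kPa

N_q = e^(π·tan39°)·tan²(64.5°) = 55.96.
Overburden at base level: q = 19.3 × 1.62 = 31.266 kPa.
The water table is 1.66 m below the base (< B = 3.8 m), so the ½γBN_γ term uses γ̄ = γ' + (d_w/B)(γ − γ') = 10.49 + (1.66/3.8)(19.3 − 10.49) = 14.339 kN/m³.
Surcharge term q·N_q = 31.266 × 55.957 = 1749.6 kPa; self-weight term 0.5·γ·B·N_γ·s_γ = 0.5 × 14.339 × 3.8 × 77.3 × 0.8 = 1684.7 kPa.
q_ult = 1749.6 + 1684.7 = 3434.3 kPa.
q_net = 3434.3 − 31.266 = 3403 kPa.
q_all(net) = 3403 / 3.5 = 972.29 kPa.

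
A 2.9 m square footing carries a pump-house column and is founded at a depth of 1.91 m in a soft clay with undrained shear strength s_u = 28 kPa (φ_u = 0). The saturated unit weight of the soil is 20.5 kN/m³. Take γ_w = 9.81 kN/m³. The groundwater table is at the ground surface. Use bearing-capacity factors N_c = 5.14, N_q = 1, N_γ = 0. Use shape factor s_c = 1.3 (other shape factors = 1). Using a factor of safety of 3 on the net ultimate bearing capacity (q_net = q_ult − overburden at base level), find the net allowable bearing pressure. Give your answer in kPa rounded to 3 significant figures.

q_all(net) ≈ 62.4 kPa

Water table at ground surface, so effective unit weight γ' = 20.5 − 9.81 = 10.69 kN/m³ is used throughout; overburden q = 10.69 × 1.91 = 20.418 kPa.
Cohesion term c·N_c·s_c = 28 × 5.14 × 1.3 = 187.1 kPa; surcharge term q·N_q = 20.418 × 1 = 20.418 kPa.
q_ult = 187.1 + 20.418 = 207.51 kPa.
q_net = 207.51 − 20.418 = 187.1 kPa.
q_all(net) = 187.1 / 3 = 62.365 kPa.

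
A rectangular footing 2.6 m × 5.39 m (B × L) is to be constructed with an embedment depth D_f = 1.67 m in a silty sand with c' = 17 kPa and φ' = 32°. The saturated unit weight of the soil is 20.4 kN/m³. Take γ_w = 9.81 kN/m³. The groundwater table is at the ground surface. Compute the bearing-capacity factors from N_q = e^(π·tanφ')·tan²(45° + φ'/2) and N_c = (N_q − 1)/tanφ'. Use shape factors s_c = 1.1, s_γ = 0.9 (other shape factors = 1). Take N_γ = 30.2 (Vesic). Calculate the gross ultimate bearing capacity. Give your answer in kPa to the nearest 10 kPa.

tan32° = 0.6249, so N_q = e^(π×0.6249)·tan²(61°) = 7.121 × 3.255 = 23.18.
N_c = (23.18 − 1)/tan32° = 35.49.
Water table at ground surface, so effective unit weight γ' = 20.4 − 9.81 = 10.59 kN/m³ is used throughout; overburden q = 10.59 × 1.67 = 17.685 kPa; the same γ' applies in the ½γBN_γ term.
Cohesion term c·N_c·s_c = 17 × 35.49 × 1.1 = 663.67 kPa; surcharge term q·N_q = 17.685 × 23.177 = 409.89 kPa; self-weight term 0.5·γ·B·N_γ·s_γ = 0.5 × 10.59 × 2.6 × 30.2 × 0.9 = 374.19 kPa.
q_ult = 663.67 + 409.89 + 374.19 = 1447.7 kPa.

q_ult ≈ 1450 kPa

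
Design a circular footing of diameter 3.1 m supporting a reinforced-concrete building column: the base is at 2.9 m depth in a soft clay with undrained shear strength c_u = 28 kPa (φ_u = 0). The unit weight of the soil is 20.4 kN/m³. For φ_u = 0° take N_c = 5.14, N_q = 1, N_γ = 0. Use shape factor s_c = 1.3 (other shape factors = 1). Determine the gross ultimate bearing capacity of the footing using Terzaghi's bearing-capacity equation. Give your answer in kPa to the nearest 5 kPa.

q_ult ≈ 245 kPa

Effective surcharge at the founding depth q = γ·D_f = 20.4 × 2.9 = 59.16 kPa.
q_ult = c·N_c·s_c + q·N_q
     = 28 × 5.14 × 1.3 + 59.16 × 1
     = 187.1 + 59.16 = 246.26 kPa.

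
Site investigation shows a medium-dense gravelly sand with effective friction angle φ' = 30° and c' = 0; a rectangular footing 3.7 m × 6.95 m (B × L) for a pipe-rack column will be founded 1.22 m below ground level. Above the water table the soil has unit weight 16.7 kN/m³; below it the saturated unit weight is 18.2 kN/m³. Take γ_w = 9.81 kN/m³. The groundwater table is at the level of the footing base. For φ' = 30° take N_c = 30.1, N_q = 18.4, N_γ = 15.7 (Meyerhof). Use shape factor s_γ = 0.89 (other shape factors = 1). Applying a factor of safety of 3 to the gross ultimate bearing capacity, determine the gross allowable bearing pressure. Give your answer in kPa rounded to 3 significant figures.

q_all ≈ 197 kPa

Effective surcharge at the founding depth q = γ·D_f = 16.7 × 1.22 = 20.374 kPa.
The water table coincides with the base, so in the self-weight term γ → γ' = 8.39 kN/m³.
q_ult = q·N_q + 0.5·γ·B·N_γ·s_γ
     = 20.374 × 18.4 + 0.5 × 8.39 × 3.7 × 15.7 × 0.89
     = 374.88 + 216.88 = 591.76 kPa.
q_all = q_ult / FS = 591.76 / 3 = 197.25 kPa.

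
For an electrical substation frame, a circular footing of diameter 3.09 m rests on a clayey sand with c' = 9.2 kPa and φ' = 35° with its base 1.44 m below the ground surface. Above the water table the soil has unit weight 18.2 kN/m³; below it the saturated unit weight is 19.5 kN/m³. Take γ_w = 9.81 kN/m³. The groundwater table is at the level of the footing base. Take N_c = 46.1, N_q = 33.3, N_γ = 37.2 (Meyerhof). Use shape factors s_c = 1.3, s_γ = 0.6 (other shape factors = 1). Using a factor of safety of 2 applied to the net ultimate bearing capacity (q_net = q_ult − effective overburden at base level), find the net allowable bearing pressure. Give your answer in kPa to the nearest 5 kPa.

q_all(net) ≈ 865 kPa

Overburden at base level: q = 18.2 × 1.44 = 26.208 kPa.
Below the base the soil is submerged, so the ½γBN_γ term uses γ' = 19.5 − 9.81 = 9.69 kN/m³.
Cohesion term c·N_c·s_c = 9.2 × 46.1 × 1.3 = 551.36 kPa; surcharge term q·N_q = 26.208 × 33.3 = 872.73 kPa; self-weight term 0.5·γ·B·N_γ·s_γ = 0.5 × 9.69 × 3.09 × 37.2 × 0.6 = 334.15 kPa.
q_ult = 551.36 + 872.73 + 334.15 = 1758.2 kPa.
Net ultimate: q_net = 1758.2 − 26.208 = 1732 kPa.
q_all(net) = 1732 / 2 = 866.01 kPa.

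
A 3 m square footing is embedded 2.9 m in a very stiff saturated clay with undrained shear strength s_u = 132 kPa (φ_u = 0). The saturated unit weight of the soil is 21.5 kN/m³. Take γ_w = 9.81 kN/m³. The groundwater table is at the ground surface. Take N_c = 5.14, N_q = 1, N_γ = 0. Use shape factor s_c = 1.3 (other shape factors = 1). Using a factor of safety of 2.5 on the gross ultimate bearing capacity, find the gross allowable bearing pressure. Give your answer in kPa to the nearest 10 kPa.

With the water table at the surface the whole profile is submerged: γ' = 21.5 − 9.81 = 11.69 kN/m³, so q = γ'·D_f = 33.901 kPa.
q_ult = c·N_c·s_c + q·N_q
     = 132 × 5.14 × 1.3 + 33.901 × 1
     = 882.02 + 33.901 = 915.92 kPa.
q_all = 915.92 / 2.5 = 366.37 kPa.

q_all ≈ 370 kPa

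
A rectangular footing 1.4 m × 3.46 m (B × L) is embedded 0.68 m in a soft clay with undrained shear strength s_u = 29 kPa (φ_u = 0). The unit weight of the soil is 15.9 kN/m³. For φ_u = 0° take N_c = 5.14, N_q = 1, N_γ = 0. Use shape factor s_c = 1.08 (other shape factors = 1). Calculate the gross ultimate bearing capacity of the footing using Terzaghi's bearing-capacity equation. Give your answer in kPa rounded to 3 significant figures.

Effective surcharge at the founding depth q = γ·D_f = 15.9 × 0.68 = 10.812 kPa.
q_ult = c·N_c·s_c + q·N_q
     = 29 × 5.14 × 1.08 + 10.812 × 1
     = 160.98 + 10.812 = 171.8 kPa.

q_ult ≈ 172 kPa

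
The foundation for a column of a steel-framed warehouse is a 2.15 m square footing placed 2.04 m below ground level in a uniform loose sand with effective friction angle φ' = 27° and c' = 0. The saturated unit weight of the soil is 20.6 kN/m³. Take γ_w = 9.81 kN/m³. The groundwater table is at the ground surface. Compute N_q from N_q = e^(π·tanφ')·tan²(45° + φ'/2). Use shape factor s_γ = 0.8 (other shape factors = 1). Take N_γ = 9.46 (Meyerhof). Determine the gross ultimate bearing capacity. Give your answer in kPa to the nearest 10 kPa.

tan27° = 0.5095, so N_q = e^(π×0.5095)·tan²(58.5°) = 4.957 × 2.663 = 13.2.
With the water table at the surface the whole profile is submerged: γ' = 20.6 − 9.81 = 10.79 kN/m³, so q = γ'·D_f = 22.012 kPa; the same γ' applies in the ½γBN_γ term.
q_ult = q·N_q + 0.5·γ·B·N_γ·s_γ
     = 22.012 × 13.199 + 0.5 × 10.79 × 2.15 × 9.46 × 0.8
     = 290.53 + 87.783 = 378.32 kPa.

q_ult ≈ 380 kPa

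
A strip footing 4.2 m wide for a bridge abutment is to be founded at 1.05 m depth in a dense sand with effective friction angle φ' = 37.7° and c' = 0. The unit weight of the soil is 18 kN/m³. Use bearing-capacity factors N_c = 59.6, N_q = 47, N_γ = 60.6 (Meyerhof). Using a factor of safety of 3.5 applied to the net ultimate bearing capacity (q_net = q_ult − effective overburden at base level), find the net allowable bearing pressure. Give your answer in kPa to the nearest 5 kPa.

Effective surcharge at the founding depth q = γ·D_f = 18 × 1.05 = 18.9 kPa.
q_ult = q·N_q + 0.5·γ·B·N_γ
     = 18.9 × 47 + 0.5 × 18 × 4.2 × 60.6
     = 888.3 + 2290.7 = 3179 kPa.
Net ultimate: q_net = 3179 − 18.9 = 3160.1 kPa.
q_all(net) = 3160.1 / 3.5 = 902.88 kPa.

q_all(net) ≈ 905 kPa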